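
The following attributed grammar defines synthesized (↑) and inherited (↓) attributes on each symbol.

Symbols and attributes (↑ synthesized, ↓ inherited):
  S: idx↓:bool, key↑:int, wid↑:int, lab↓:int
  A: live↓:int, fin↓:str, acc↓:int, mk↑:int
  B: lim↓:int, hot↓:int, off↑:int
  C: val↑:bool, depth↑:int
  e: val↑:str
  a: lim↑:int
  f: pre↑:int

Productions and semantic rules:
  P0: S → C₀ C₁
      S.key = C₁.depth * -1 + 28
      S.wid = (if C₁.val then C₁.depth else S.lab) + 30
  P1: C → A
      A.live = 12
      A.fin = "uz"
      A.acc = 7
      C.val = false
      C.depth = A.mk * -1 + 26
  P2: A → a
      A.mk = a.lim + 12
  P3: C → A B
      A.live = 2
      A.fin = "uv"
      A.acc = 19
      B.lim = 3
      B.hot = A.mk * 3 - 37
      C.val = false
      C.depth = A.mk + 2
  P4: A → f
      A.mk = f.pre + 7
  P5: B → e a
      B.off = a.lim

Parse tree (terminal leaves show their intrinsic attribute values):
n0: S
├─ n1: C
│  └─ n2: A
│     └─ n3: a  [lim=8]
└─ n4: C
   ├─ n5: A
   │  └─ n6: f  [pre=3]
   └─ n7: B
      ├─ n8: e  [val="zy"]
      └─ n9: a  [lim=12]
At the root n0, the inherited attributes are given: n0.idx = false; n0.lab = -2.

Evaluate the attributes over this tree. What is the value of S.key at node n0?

1. n0.idx = false  [given at root]
2. n0.lab = -2  [given at root]
3. n2.live = 12  [12]
4. n2.fin = "uz"  ["uz"]
5. n2.acc = 7  [7]
6. n3.lim = 8  [terminal]
7. n2.mk = 20  [a.lim + 12]
8. n1.val = false  [false]
9. n1.depth = 6  [A.mk * -1 + 26]
10. n5.live = 2  [2]
11. n5.fin = "uv"  ["uv"]
12. n5.acc = 19  [19]
13. n6.pre = 3  [terminal]
14. n5.mk = 10  [f.pre + 7]
15. n7.lim = 3  [3]
16. n7.hot = -7  [A.mk * 3 - 37]
17. n8.val = "zy"  [terminal]
18. n9.lim = 12  [terminal]
19. n7.off = 12  [a.lim]
20. n4.val = false  [false]
21. n4.depth = 12  [A.mk + 2]
22. n0.key = 16  [C₁.depth * -1 + 28]
23. n0.wid = 28  [(if C₁.val then C₁.depth else S.lab) + 30]

16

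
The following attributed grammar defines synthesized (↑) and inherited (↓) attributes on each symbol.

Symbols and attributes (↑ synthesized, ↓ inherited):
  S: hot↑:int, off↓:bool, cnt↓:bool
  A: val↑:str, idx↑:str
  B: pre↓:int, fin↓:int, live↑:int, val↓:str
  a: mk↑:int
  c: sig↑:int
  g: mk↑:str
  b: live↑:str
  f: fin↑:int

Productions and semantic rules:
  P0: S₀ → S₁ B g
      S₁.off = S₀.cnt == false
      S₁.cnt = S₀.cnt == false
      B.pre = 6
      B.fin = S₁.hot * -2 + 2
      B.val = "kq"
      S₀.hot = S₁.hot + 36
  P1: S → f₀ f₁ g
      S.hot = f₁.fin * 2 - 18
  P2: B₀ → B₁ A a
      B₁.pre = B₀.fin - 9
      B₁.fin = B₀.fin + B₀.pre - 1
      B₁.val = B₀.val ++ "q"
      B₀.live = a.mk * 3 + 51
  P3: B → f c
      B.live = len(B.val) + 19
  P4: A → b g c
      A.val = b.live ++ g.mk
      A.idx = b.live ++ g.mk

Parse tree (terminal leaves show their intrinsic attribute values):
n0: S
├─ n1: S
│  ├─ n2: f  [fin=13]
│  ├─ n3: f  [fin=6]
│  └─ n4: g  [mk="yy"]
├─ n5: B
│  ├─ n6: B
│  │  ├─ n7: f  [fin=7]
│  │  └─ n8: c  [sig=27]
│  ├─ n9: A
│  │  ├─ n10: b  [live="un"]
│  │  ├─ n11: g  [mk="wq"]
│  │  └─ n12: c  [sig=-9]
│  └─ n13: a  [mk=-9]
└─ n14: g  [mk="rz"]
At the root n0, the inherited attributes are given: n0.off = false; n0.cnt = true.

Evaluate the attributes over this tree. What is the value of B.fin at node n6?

1. n0.off = false  [given at root]
2. n0.cnt = true  [given at root]
3. n1.off = false  [S₀.cnt == false]
4. n1.cnt = false  [S₀.cnt == false]
5. n2.fin = 13  [terminal]
6. n3.fin = 6  [terminal]
7. n4.mk = "yy"  [terminal]
8. n1.hot = -6  [f₁.fin * 2 - 18]
9. n5.pre = 6  [6]
10. n5.fin = 14  [S₁.hot * -2 + 2]
11. n5.val = "kq"  ["kq"]
12. n6.pre = 5  [B₀.fin - 9]
13. n6.fin = 19  [B₀.fin + B₀.pre - 1]
14. n6.val = "kqq"  [B₀.val ++ "q"]
15. n7.fin = 7  [terminal]
16. n8.sig = 27  [terminal]
17. n6.live = 22  [len(B.val) + 19]
18. n10.live = "un"  [terminal]
19. n11.mk = "wq"  [terminal]
20. n12.sig = -9  [terminal]
21. n9.val = "unwq"  [b.live ++ g.mk]
22. n9.idx = "unwq"  [b.live ++ g.mk]
23. n13.mk = -9  [terminal]
24. n5.live = 24  [a.mk * 3 + 51]
25. n14.mk = "rz"  [terminal]
26. n0.hot = 30  [S₁.hot + 36]

19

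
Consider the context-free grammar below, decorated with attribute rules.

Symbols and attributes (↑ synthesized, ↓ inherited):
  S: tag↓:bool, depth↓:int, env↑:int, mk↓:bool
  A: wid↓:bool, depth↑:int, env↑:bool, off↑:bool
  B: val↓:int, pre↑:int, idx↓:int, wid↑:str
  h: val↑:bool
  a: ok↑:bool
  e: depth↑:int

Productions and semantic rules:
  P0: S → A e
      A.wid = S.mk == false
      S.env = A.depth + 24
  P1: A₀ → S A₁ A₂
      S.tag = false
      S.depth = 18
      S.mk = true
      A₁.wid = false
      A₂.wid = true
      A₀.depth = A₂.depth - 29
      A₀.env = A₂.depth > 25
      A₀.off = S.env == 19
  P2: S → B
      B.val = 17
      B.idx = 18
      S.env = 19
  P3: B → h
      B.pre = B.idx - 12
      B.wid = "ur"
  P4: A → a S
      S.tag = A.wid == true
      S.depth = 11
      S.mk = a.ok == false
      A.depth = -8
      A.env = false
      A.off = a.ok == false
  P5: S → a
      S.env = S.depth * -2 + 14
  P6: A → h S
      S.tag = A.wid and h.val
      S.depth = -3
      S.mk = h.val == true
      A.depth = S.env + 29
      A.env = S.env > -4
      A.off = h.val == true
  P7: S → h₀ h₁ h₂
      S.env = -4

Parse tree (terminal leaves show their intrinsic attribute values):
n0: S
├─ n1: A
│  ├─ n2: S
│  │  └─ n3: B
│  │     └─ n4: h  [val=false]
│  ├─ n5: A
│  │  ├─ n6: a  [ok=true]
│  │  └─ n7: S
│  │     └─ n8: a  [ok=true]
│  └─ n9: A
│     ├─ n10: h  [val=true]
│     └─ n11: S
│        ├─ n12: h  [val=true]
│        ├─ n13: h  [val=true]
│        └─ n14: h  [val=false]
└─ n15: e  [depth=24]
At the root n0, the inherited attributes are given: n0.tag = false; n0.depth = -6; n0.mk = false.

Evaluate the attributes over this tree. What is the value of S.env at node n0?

20

1. n0.tag = false  [given at root]
2. n0.depth = -6  [given at root]
3. n0.mk = false  [given at root]
4. n1.wid = true  [S.mk == false]
5. n2.tag = false  [false]
6. n2.depth = 18  [18]
7. n2.mk = true  [true]
8. n3.val = 17  [17]
9. n3.idx = 18  [18]
10. n4.val = false  [terminal]
11. n3.pre = 6  [B.idx - 12]
12. n3.wid = "ur"  ["ur"]
13. n2.env = 19  [19]
14. n5.wid = false  [false]
15. n6.ok = true  [terminal]
16. n7.tag = false  [A.wid == true]
17. n7.depth = 11  [11]
18. n7.mk = false  [a.ok == false]
19. n8.ok = true  [terminal]
20. n7.env = -8  [S.depth * -2 + 14]
21. n5.depth = -8  [-8]
22. n5.env = false  [false]
23. n5.off = false  [a.ok == false]
24. n9.wid = true  [true]
25. n10.val = true  [terminal]
26. n11.tag = true  [A.wid and h.val]
27. n11.depth = -3  [-3]
28. n11.mk = true  [h.val == true]
29. n12.val = true  [terminal]
30. n13.val = true  [terminal]
31. n14.val = false  [terminal]
32. n11.env = -4  [-4]
33. n9.depth = 25  [S.env + 29]
34. n9.env = false  [S.env > -4]
35. n9.off = true  [h.val == true]
36. n1.depth = -4  [A₂.depth - 29]
37. n1.env = false  [A₂.depth > 25]
38. n1.off = true  [S.env == 19]
39. n15.depth = 24  [terminal]
40. n0.env = 20  [A.depth + 24]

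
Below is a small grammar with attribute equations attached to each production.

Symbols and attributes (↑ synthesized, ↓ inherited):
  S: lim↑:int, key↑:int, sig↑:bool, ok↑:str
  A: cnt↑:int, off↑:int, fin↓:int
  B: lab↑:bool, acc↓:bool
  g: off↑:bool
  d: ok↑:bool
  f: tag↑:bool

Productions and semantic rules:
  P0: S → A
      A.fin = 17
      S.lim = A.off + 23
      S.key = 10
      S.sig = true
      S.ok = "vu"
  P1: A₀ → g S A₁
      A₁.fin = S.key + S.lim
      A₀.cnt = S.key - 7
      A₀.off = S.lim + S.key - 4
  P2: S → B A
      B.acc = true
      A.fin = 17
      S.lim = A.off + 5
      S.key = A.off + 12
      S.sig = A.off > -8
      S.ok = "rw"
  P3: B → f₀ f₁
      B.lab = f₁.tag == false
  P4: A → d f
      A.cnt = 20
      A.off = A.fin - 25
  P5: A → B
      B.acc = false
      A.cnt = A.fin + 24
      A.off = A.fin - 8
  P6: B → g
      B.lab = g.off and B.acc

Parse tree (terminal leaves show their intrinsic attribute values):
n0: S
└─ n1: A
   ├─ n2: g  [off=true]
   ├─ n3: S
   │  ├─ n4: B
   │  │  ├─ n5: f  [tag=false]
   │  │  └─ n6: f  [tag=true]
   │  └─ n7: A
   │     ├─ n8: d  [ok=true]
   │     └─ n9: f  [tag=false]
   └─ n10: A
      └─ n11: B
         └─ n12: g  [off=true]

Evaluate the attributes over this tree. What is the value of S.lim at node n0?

20

1. n1.fin = 17  [17]
2. n2.off = true  [terminal]
3. n4.acc = true  [true]
4. n5.tag = false  [terminal]
5. n6.tag = true  [terminal]
6. n4.lab = false  [f₁.tag == false]
7. n7.fin = 17  [17]
8. n8.ok = true  [terminal]
9. n9.tag = false  [terminal]
10. n7.cnt = 20  [20]
11. n7.off = -8  [A.fin - 25]
12. n3.lim = -3  [A.off + 5]
13. n3.key = 4  [A.off + 12]
14. n3.sig = false  [A.off > -8]
15. n3.ok = "rw"  ["rw"]
16. n10.fin = 1  [S.key + S.lim]
17. n11.acc = false  [false]
18. n12.off = true  [terminal]
19. n11.lab = false  [g.off and B.acc]
20. n10.cnt = 25  [A.fin + 24]
21. n10.off = -7  [A.fin - 8]
22. n1.cnt = -3  [S.key - 7]
23. n1.off = -3  [S.lim + S.key - 4]
24. n0.lim = 20  [A.off + 23]
25. n0.key = 10  [10]
26. n0.sig = true  [true]
27. n0.ok = "vu"  ["vu"]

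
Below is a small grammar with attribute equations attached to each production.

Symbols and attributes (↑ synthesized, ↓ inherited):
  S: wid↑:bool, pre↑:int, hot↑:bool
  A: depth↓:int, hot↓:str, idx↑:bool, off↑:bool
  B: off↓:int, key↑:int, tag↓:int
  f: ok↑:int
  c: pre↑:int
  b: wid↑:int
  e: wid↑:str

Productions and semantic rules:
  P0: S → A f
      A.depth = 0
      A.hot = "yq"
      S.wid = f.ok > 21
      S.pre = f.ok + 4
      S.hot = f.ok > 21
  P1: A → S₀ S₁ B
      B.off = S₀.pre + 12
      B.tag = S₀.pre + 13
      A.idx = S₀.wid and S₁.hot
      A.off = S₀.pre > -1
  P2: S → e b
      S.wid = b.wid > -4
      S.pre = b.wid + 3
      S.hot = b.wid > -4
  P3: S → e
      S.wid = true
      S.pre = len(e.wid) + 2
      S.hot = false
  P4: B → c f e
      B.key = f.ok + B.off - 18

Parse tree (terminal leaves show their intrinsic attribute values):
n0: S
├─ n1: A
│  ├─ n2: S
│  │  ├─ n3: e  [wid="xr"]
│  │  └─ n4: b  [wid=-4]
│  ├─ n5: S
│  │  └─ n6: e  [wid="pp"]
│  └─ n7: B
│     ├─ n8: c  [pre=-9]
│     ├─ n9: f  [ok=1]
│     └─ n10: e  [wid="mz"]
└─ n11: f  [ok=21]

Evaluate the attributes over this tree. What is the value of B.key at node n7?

-6

1. n1.depth = 0  [0]
2. n1.hot = "yq"  ["yq"]
3. n3.wid = "xr"  [terminal]
4. n4.wid = -4  [terminal]
5. n2.wid = false  [b.wid > -4]
6. n2.pre = -1  [b.wid + 3]
7. n2.hot = false  [b.wid > -4]
8. n6.wid = "pp"  [terminal]
9. n5.wid = true  [true]
10. n5.pre = 4  [len(e.wid) + 2]
11. n5.hot = false  [false]
12. n7.off = 11  [S₀.pre + 12]
13. n7.tag = 12  [S₀.pre + 13]
14. n8.pre = -9  [terminal]
15. n9.ok = 1  [terminal]
16. n10.wid = "mz"  [terminal]
17. n7.key = -6  [f.ok + B.off - 18]
18. n1.idx = false  [S₀.wid and S₁.hot]
19. n1.off = false  [S₀.pre > -1]
20. n11.ok = 21  [terminal]
21. n0.wid = false  [f.ok > 21]
22. n0.pre = 25  [f.ok + 4]
23. n0.hot = false  [f.ok > 21]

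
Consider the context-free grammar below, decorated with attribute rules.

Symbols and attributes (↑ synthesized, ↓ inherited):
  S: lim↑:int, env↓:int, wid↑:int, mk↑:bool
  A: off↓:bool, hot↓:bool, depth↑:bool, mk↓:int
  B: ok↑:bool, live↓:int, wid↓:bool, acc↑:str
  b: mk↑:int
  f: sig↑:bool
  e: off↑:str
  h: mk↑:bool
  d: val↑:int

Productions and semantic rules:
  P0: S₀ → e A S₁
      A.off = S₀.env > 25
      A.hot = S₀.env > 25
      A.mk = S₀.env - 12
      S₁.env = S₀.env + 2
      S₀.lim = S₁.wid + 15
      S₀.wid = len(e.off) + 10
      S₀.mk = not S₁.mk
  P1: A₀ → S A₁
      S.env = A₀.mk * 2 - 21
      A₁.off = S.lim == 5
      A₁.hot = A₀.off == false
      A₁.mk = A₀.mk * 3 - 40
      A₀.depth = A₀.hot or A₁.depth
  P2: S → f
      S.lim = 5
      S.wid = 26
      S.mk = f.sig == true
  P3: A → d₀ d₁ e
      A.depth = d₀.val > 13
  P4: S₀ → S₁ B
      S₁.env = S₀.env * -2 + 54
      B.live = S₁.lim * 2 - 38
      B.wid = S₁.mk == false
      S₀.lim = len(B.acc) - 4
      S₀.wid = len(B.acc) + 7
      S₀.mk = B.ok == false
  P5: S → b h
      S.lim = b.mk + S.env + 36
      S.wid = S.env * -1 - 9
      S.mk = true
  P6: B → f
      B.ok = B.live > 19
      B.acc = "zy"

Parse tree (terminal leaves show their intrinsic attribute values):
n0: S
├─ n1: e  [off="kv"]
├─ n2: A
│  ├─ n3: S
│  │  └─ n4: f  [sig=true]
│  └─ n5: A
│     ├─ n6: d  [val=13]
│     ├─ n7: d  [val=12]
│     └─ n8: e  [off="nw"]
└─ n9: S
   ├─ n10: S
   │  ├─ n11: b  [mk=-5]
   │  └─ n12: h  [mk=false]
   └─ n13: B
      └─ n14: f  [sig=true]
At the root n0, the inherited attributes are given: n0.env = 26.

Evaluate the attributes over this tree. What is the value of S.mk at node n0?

true

1. n0.env = 26  [given at root]
2. n1.off = "kv"  [terminal]
3. n2.off = true  [S₀.env > 25]
4. n2.hot = true  [S₀.env > 25]
5. n2.mk = 14  [S₀.env - 12]
6. n3.env = 7  [A₀.mk * 2 - 21]
7. n4.sig = true  [terminal]
8. n3.lim = 5  [5]
9. n3.wid = 26  [26]
10. n3.mk = true  [f.sig == true]
11. n5.off = true  [S.lim == 5]
12. n5.hot = false  [A₀.off == false]
13. n5.mk = 2  [A₀.mk * 3 - 40]
14. n6.val = 13  [terminal]
15. n7.val = 12  [terminal]
16. n8.off = "nw"  [terminal]
17. n5.depth = false  [d₀.val > 13]
18. n2.depth = true  [A₀.hot or A₁.depth]
19. n9.env = 28  [S₀.env + 2]
20. n10.env = -2  [S₀.env * -2 + 54]
21. n11.mk = -5  [terminal]
22. n12.mk = false  [terminal]
23. n10.lim = 29  [b.mk + S.env + 36]
24. n10.wid = -7  [S.env * -1 - 9]
25. n10.mk = true  [true]
26. n13.live = 20  [S₁.lim * 2 - 38]
27. n13.wid = false  [S₁.mk == false]
28. n14.sig = true  [terminal]
29. n13.ok = true  [B.live > 19]
30. n13.acc = "zy"  ["zy"]
31. n9.lim = -2  [len(B.acc) - 4]
32. n9.wid = 9  [len(B.acc) + 7]
33. n9.mk = false  [B.ok == false]
34. n0.lim = 24  [S₁.wid + 15]
35. n0.wid = 12  [len(e.off) + 10]
36. n0.mk = true  [not S₁.mk]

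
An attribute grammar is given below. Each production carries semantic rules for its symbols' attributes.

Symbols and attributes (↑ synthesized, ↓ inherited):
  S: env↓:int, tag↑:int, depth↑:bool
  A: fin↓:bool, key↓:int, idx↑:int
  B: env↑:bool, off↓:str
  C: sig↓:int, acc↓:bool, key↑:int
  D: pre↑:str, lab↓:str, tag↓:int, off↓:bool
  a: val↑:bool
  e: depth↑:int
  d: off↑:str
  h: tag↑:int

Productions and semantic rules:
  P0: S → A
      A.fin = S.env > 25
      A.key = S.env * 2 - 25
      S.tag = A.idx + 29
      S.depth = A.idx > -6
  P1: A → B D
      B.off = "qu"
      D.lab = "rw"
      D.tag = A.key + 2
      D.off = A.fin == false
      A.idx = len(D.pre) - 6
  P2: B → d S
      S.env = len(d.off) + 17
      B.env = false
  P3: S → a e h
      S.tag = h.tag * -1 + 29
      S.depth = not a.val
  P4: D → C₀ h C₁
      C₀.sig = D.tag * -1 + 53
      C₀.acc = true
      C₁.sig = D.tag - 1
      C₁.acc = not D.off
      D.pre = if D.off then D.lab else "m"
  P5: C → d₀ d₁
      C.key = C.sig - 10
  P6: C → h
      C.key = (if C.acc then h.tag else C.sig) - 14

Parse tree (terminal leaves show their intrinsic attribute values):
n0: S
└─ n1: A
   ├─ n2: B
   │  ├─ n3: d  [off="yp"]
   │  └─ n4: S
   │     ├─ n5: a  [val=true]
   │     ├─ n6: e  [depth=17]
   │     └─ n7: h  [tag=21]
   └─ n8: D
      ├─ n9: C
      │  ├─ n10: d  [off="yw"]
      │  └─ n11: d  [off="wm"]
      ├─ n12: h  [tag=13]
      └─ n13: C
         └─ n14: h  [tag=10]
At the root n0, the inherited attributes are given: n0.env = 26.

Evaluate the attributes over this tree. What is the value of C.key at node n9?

1. n0.env = 26  [given at root]
2. n1.fin = true  [S.env > 25]
3. n1.key = 27  [S.env * 2 - 25]
4. n2.off = "qu"  ["qu"]
5. n3.off = "yp"  [terminal]
6. n4.env = 19  [len(d.off) + 17]
7. n5.val = true  [terminal]
8. n6.depth = 17  [terminal]
9. n7.tag = 21  [terminal]
10. n4.tag = 8  [h.tag * -1 + 29]
11. n4.depth = false  [not a.val]
12. n2.env = false  [false]
13. n8.lab = "rw"  ["rw"]
14. n8.tag = 29  [A.key + 2]
15. n8.off = false  [A.fin == false]
16. n9.sig = 24  [D.tag * -1 + 53]
17. n9.acc = true  [true]
18. n10.off = "yw"  [terminal]
19. n11.off = "wm"  [terminal]
20. n9.key = 14  [C.sig - 10]
21. n12.tag = 13  [terminal]
22. n13.sig = 28  [D.tag - 1]
23. n13.acc = true  [not D.off]
24. n14.tag = 10  [terminal]
25. n13.key = -4  [(if C.acc then h.tag else C.sig) - 14]
26. n8.pre = "m"  [if D.off then D.lab else "m"]
27. n1.idx = -5  [len(D.pre) - 6]
28. n0.tag = 24  [A.idx + 29]
29. n0.depth = true  [A.idx > -6]

14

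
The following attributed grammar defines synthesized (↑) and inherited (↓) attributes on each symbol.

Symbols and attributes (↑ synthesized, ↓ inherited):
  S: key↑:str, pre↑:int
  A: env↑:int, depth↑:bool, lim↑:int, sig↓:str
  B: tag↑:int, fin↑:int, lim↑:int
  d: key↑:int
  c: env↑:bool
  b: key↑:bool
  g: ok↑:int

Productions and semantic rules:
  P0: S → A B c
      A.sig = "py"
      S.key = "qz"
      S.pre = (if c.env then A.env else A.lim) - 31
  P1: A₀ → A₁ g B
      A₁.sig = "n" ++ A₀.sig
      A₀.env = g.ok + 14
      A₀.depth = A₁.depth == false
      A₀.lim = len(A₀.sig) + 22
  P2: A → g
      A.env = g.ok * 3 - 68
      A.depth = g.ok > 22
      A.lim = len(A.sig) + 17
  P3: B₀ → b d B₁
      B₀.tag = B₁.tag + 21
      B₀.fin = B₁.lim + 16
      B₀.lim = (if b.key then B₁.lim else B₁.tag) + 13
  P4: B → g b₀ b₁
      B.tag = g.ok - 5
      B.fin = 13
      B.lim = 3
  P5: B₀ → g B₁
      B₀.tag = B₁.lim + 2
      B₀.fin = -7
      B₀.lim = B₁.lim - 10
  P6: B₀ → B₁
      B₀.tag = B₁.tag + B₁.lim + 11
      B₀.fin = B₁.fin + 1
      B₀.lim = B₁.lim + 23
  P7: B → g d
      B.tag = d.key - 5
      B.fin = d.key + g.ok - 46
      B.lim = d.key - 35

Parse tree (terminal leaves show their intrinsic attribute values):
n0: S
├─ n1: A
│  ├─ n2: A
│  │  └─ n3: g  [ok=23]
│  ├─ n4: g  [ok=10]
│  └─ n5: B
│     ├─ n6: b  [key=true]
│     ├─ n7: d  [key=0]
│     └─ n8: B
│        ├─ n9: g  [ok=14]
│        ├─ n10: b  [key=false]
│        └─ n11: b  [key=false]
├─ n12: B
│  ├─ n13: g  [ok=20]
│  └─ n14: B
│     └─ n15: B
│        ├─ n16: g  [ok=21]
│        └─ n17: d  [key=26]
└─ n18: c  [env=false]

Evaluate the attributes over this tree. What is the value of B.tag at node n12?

1. n1.sig = "py"  ["py"]
2. n2.sig = "npy"  ["n" ++ A₀.sig]
3. n3.ok = 23  [terminal]
4. n2.env = 1  [g.ok * 3 - 68]
5. n2.depth = true  [g.ok > 22]
6. n2.lim = 20  [len(A.sig) + 17]
7. n4.ok = 10  [terminal]
8. n6.key = true  [terminal]
9. n7.key = 0  [terminal]
10. n9.ok = 14  [terminal]
11. n10.key = false  [terminal]
12. n11.key = false  [terminal]
13. n8.tag = 9  [g.ok - 5]
14. n8.fin = 13  [13]
15. n8.lim = 3  [3]
16. n5.tag = 30  [B₁.tag + 21]
17. n5.fin = 19  [B₁.lim + 16]
18. n5.lim = 16  [(if b.key then B₁.lim else B₁.tag) + 13]
19. n1.env = 24  [g.ok + 14]
20. n1.depth = false  [A₁.depth == false]
21. n1.lim = 24  [len(A₀.sig) + 22]
22. n13.ok = 20  [terminal]
23. n16.ok = 21  [terminal]
24. n17.key = 26  [terminal]
25. n15.tag = 21  [d.key - 5]
26. n15.fin = 1  [d.key + g.ok - 46]
27. n15.lim = -9  [d.key - 35]
28. n14.tag = 23  [B₁.tag + B₁.lim + 11]
29. n14.fin = 2  [B₁.fin + 1]
30. n14.lim = 14  [B₁.lim + 23]
31. n12.tag = 16  [B₁.lim + 2]
32. n12.fin = -7  [-7]
33. n12.lim = 4  [B₁.lim - 10]
34. n18.env = false  [terminal]
35. n0.key = "qz"  ["qz"]
36. n0.pre = -7  [(if c.env then A.env else A.lim) - 31]

16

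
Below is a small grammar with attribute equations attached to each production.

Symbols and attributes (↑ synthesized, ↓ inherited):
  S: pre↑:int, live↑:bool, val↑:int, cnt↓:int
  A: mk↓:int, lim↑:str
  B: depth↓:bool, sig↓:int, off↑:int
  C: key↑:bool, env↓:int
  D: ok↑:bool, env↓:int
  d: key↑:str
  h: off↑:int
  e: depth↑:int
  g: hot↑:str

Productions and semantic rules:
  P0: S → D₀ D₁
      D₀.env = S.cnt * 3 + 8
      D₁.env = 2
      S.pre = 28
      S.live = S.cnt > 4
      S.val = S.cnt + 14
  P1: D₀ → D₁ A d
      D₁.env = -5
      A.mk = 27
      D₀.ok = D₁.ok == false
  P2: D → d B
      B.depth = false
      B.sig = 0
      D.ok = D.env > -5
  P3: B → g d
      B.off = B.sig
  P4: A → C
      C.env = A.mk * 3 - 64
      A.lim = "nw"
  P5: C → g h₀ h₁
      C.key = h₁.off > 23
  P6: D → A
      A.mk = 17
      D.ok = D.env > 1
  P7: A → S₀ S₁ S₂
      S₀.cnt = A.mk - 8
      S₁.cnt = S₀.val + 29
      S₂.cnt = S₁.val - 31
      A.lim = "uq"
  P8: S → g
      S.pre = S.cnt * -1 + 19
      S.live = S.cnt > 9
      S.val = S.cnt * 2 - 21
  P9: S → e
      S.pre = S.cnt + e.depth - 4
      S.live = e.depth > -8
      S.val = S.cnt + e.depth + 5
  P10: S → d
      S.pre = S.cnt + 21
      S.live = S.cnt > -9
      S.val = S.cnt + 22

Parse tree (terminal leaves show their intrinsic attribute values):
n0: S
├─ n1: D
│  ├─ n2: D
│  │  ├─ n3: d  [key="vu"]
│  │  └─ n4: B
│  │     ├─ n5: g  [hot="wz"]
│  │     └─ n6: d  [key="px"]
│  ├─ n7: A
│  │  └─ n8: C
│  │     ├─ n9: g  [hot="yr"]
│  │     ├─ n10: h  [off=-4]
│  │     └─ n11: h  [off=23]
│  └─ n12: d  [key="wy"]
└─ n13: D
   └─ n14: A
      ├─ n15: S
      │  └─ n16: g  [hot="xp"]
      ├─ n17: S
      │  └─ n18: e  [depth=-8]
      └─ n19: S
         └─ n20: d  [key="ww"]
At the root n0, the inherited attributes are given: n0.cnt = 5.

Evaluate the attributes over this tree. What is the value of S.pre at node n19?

13

1. n0.cnt = 5  [given at root]
2. n1.env = 23  [S.cnt * 3 + 8]
3. n2.env = -5  [-5]
4. n3.key = "vu"  [terminal]
5. n4.depth = false  [false]
6. n4.sig = 0  [0]
7. n5.hot = "wz"  [terminal]
8. n6.key = "px"  [terminal]
9. n4.off = 0  [B.sig]
10. n2.ok = false  [D.env > -5]
11. n7.mk = 27  [27]
12. n8.env = 17  [A.mk * 3 - 64]
13. n9.hot = "yr"  [terminal]
14. n10.off = -4  [terminal]
15. n11.off = 23  [terminal]
16. n8.key = false  [h₁.off > 23]
17. n7.lim = "nw"  ["nw"]
18. n12.key = "wy"  [terminal]
19. n1.ok = true  [D₁.ok == false]
20. n13.env = 2  [2]
21. n14.mk = 17  [17]
22. n15.cnt = 9  [A.mk - 8]
23. n16.hot = "xp"  [terminal]
24. n15.pre = 10  [S.cnt * -1 + 19]
25. n15.live = false  [S.cnt > 9]
26. n15.val = -3  [S.cnt * 2 - 21]
27. n17.cnt = 26  [S₀.val + 29]
28. n18.depth = -8  [terminal]
29. n17.pre = 14  [S.cnt + e.depth - 4]
30. n17.live = false  [e.depth > -8]
31. n17.val = 23  [S.cnt + e.depth + 5]
32. n19.cnt = -8  [S₁.val - 31]
33. n20.key = "ww"  [terminal]
34. n19.pre = 13  [S.cnt + 21]
35. n19.live = true  [S.cnt > -9]
36. n19.val = 14  [S.cnt + 22]
37. n14.lim = "uq"  ["uq"]
38. n13.ok = true  [D.env > 1]
39. n0.pre = 28  [28]
40. n0.live = true  [S.cnt > 4]
41. n0.val = 19  [S.cnt + 14]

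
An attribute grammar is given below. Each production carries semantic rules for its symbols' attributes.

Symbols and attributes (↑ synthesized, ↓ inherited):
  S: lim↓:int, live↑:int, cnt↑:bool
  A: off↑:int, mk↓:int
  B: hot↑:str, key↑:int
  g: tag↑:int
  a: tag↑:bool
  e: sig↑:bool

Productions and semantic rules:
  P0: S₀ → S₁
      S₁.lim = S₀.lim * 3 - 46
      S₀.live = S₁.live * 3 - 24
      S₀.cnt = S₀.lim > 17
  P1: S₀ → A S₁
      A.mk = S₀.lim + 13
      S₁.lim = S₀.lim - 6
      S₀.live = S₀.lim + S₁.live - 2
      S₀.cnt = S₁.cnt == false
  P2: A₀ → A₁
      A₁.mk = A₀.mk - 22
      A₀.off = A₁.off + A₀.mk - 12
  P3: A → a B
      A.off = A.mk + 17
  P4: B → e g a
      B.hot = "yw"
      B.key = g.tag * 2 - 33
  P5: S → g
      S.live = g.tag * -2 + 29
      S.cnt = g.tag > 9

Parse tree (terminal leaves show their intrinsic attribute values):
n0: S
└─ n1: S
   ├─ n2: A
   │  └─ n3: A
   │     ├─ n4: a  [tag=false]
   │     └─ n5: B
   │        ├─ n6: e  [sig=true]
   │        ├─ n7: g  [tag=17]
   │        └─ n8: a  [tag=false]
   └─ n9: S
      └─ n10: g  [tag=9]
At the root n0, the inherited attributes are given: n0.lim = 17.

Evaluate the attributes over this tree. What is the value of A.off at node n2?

1. n0.lim = 17  [given at root]
2. n1.lim = 5  [S₀.lim * 3 - 46]
3. n2.mk = 18  [S₀.lim + 13]
4. n3.mk = -4  [A₀.mk - 22]
5. n4.tag = false  [terminal]
6. n6.sig = true  [terminal]
7. n7.tag = 17  [terminal]
8. n8.tag = false  [terminal]
9. n5.hot = "yw"  ["yw"]
10. n5.key = 1  [g.tag * 2 - 33]
11. n3.off = 13  [A.mk + 17]
12. n2.off = 19  [A₁.off + A₀.mk - 12]
13. n9.lim = -1  [S₀.lim - 6]
14. n10.tag = 9  [terminal]
15. n9.live = 11  [g.tag * -2 + 29]
16. n9.cnt = false  [g.tag > 9]
17. n1.live = 14  [S₀.lim + S₁.live - 2]
18. n1.cnt = true  [S₁.cnt == false]
19. n0.live = 18  [S₁.live * 3 - 24]
20. n0.cnt = false  [S₀.lim > 17]

19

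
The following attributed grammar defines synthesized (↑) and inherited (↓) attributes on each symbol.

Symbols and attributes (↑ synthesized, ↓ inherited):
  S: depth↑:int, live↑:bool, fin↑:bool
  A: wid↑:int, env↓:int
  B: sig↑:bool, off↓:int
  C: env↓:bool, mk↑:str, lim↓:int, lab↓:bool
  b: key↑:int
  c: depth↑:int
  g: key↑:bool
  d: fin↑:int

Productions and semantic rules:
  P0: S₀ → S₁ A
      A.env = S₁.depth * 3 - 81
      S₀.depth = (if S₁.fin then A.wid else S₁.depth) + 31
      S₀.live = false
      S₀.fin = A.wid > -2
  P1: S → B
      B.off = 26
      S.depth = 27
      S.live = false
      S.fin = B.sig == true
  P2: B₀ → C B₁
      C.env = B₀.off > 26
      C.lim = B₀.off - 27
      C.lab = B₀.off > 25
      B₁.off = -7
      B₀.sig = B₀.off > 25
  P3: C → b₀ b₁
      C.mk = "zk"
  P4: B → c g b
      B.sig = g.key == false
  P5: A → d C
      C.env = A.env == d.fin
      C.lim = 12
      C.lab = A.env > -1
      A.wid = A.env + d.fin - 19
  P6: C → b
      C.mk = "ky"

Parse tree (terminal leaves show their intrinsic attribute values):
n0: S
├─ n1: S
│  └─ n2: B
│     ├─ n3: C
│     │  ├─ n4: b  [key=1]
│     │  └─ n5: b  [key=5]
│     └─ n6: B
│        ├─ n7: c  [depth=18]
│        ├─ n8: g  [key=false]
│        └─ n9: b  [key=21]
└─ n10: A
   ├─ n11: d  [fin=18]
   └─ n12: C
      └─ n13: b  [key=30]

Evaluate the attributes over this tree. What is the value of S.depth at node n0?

30

1. n2.off = 26  [26]
2. n3.env = false  [B₀.off > 26]
3. n3.lim = -1  [B₀.off - 27]
4. n3.lab = true  [B₀.off > 25]
5. n4.key = 1  [terminal]
6. n5.key = 5  [terminal]
7. n3.mk = "zk"  ["zk"]
8. n6.off = -7  [-7]
9. n7.depth = 18  [terminal]
10. n8.key = false  [terminal]
11. n9.key = 21  [terminal]
12. n6.sig = true  [g.key == false]
13. n2.sig = true  [B₀.off > 25]
14. n1.depth = 27  [27]
15. n1.live = false  [false]
16. n1.fin = true  [B.sig == true]
17. n10.env = 0  [S₁.depth * 3 - 81]
18. n11.fin = 18  [terminal]
19. n12.env = false  [A.env == d.fin]
20. n12.lim = 12  [12]
21. n12.lab = true  [A.env > -1]
22. n13.key = 30  [terminal]
23. n12.mk = "ky"  ["ky"]
24. n10.wid = -1  [A.env + d.fin - 19]
25. n0.depth = 30  [(if S₁.fin then A.wid else S₁.depth) + 31]
26. n0.live = false  [false]
27. n0.fin = true  [A.wid > -2]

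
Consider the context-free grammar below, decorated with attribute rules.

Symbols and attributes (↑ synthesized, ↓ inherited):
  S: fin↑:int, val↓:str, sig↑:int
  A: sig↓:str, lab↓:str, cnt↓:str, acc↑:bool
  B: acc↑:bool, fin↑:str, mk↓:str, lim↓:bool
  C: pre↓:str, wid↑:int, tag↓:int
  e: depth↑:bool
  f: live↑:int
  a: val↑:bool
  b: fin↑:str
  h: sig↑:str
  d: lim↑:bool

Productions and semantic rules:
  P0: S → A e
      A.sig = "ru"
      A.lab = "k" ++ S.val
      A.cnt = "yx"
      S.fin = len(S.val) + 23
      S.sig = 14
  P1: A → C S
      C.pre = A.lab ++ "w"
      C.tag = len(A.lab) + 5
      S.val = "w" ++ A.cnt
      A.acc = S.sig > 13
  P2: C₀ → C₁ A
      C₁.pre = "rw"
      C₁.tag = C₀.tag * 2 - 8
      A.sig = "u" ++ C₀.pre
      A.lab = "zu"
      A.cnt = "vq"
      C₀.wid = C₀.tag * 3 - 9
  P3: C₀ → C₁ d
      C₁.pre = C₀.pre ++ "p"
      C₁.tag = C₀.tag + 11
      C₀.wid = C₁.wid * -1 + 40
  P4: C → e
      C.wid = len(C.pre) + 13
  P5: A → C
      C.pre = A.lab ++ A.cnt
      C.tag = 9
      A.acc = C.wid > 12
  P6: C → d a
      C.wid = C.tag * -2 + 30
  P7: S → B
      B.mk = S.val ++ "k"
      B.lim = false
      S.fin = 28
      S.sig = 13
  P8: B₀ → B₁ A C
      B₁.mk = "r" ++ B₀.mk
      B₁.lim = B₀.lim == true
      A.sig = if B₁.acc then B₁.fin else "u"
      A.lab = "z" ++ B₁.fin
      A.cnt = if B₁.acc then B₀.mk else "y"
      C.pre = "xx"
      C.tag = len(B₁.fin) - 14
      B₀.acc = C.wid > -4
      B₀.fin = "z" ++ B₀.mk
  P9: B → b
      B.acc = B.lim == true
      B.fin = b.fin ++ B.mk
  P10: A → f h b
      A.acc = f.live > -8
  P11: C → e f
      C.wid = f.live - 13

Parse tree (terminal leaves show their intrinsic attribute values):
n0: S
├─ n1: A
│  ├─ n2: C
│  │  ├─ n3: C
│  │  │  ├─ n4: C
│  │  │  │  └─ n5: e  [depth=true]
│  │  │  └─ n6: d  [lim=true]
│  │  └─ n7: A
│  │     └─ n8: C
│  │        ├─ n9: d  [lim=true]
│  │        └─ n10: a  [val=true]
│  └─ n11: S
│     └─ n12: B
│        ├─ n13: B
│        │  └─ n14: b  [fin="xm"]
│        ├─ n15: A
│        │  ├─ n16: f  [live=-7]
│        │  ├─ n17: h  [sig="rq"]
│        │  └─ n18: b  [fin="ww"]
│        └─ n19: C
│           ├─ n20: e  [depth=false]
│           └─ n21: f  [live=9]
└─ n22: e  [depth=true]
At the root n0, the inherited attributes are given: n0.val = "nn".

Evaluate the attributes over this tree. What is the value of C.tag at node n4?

1. n0.val = "nn"  [given at root]
2. n1.sig = "ru"  ["ru"]
3. n1.lab = "knn"  ["k" ++ S.val]
4. n1.cnt = "yx"  ["yx"]
5. n2.pre = "knnw"  [A.lab ++ "w"]
6. n2.tag = 8  [len(A.lab) + 5]
7. n3.pre = "rw"  ["rw"]
8. n3.tag = 8  [C₀.tag * 2 - 8]
9. n4.pre = "rwp"  [C₀.pre ++ "p"]
10. n4.tag = 19  [C₀.tag + 11]
11. n5.depth = true  [terminal]
12. n4.wid = 16  [len(C.pre) + 13]
13. n6.lim = true  [terminal]
14. n3.wid = 24  [C₁.wid * -1 + 40]
15. n7.sig = "uknnw"  ["u" ++ C₀.pre]
16. n7.lab = "zu"  ["zu"]
17. n7.cnt = "vq"  ["vq"]
18. n8.pre = "zuvq"  [A.lab ++ A.cnt]
19. n8.tag = 9  [9]
20. n9.lim = true  [terminal]
21. n10.val = true  [terminal]
22. n8.wid = 12  [C.tag * -2 + 30]
23. n7.acc = false  [C.wid > 12]
24. n2.wid = 15  [C₀.tag * 3 - 9]
25. n11.val = "wyx"  ["w" ++ A.cnt]
26. n12.mk = "wyxk"  [S.val ++ "k"]
27. n12.lim = false  [false]
28. n13.mk = "rwyxk"  ["r" ++ B₀.mk]
29. n13.lim = false  [B₀.lim == true]
30. n14.fin = "xm"  [terminal]
31. n13.acc = false  [B.lim == true]
32. n13.fin = "xmrwyxk"  [b.fin ++ B.mk]
33. n15.sig = "u"  [if B₁.acc then B₁.fin else "u"]
34. n15.lab = "zxmrwyxk"  ["z" ++ B₁.fin]
35. n15.cnt = "y"  [if B₁.acc then B₀.mk else "y"]
36. n16.live = -7  [terminal]
37. n17.sig = "rq"  [terminal]
38. n18.fin = "ww"  [terminal]
39. n15.acc = true  [f.live > -8]
40. n19.pre = "xx"  ["xx"]
41. n19.tag = -7  [len(B₁.fin) - 14]
42. n20.depth = false  [terminal]
43. n21.live = 9  [terminal]
44. n19.wid = -4  [f.live - 13]
45. n12.acc = false  [C.wid > -4]
46. n12.fin = "zwyxk"  ["z" ++ B₀.mk]
47. n11.fin = 28  [28]
48. n11.sig = 13  [13]
49. n1.acc = false  [S.sig > 13]
50. n22.depth = true  [terminal]
51. n0.fin = 25  [len(S.val) + 23]
52. n0.sig = 14  [14]

19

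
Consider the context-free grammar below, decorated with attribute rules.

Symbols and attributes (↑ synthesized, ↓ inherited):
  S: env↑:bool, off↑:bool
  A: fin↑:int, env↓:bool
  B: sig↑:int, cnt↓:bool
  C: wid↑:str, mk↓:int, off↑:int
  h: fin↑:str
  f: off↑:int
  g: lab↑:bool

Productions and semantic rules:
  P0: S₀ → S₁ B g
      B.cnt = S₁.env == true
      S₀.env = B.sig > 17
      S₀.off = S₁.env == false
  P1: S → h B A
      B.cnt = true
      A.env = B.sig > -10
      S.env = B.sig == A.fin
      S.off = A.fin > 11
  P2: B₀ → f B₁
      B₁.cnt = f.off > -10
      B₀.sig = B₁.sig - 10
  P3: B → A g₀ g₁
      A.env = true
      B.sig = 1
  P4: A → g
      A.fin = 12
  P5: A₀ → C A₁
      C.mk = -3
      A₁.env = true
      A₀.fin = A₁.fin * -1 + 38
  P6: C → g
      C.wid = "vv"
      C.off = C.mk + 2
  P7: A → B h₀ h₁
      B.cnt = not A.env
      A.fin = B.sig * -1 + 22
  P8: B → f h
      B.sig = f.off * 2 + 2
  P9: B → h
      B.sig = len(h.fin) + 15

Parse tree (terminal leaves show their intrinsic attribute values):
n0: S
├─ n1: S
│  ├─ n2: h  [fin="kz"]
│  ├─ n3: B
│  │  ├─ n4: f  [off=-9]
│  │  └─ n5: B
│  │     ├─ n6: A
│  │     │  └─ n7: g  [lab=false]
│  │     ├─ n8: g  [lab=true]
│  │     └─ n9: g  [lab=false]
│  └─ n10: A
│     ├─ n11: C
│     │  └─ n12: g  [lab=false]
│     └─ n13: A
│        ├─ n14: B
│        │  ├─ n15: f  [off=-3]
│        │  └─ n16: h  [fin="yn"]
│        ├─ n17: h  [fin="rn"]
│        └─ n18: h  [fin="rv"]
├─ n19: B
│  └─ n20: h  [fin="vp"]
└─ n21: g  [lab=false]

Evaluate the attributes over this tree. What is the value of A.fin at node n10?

12

1. n2.fin = "kz"  [terminal]
2. n3.cnt = true  [true]
3. n4.off = -9  [terminal]
4. n5.cnt = true  [f.off > -10]
5. n6.env = true  [true]
6. n7.lab = false  [terminal]
7. n6.fin = 12  [12]
8. n8.lab = true  [terminal]
9. n9.lab = false  [terminal]
10. n5.sig = 1  [1]
11. n3.sig = -9  [B₁.sig - 10]
12. n10.env = true  [B.sig > -10]
13. n11.mk = -3  [-3]
14. n12.lab = false  [terminal]
15. n11.wid = "vv"  ["vv"]
16. n11.off = -1  [C.mk + 2]
17. n13.env = true  [true]
18. n14.cnt = false  [not A.env]
19. n15.off = -3  [terminal]
20. n16.fin = "yn"  [terminal]
21. n14.sig = -4  [f.off * 2 + 2]
22. n17.fin = "rn"  [terminal]
23. n18.fin = "rv"  [terminal]
24. n13.fin = 26  [B.sig * -1 + 22]
25. n10.fin = 12  [A₁.fin * -1 + 38]
26. n1.env = false  [B.sig == A.fin]
27. n1.off = true  [A.fin > 11]
28. n19.cnt = false  [S₁.env == true]
29. n20.fin = "vp"  [terminal]
30. n19.sig = 17  [len(h.fin) + 15]
31. n21.lab = false  [terminal]
32. n0.env = false  [B.sig > 17]
33. n0.off = true  [S₁.env == false]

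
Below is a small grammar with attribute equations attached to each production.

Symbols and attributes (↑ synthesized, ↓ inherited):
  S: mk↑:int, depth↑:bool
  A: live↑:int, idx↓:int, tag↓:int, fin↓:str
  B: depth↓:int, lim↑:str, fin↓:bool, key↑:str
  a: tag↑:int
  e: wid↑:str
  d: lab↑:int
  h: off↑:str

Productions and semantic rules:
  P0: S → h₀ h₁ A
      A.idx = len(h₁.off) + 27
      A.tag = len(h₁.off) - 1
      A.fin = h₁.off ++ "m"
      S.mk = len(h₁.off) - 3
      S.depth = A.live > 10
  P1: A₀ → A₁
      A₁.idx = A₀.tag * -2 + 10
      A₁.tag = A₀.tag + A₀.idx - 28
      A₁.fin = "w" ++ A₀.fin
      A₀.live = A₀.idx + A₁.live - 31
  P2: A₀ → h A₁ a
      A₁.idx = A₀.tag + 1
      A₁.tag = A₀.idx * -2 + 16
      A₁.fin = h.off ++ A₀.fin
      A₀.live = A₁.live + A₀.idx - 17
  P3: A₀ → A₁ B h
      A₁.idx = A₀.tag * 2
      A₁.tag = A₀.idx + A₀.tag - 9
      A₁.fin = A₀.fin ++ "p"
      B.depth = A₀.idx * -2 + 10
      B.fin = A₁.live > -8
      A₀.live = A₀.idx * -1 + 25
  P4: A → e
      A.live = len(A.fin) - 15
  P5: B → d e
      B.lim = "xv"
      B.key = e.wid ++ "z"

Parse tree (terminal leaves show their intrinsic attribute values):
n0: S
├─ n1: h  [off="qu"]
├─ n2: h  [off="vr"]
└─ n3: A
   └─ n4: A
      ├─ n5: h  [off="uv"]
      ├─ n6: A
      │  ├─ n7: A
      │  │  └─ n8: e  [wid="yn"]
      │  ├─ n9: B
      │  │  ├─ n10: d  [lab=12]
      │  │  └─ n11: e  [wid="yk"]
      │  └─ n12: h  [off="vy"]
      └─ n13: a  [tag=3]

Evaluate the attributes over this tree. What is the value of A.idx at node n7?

0

1. n1.off = "qu"  [terminal]
2. n2.off = "vr"  [terminal]
3. n3.idx = 29  [len(h₁.off) + 27]
4. n3.tag = 1  [len(h₁.off) - 1]
5. n3.fin = "vrm"  [h₁.off ++ "m"]
6. n4.idx = 8  [A₀.tag * -2 + 10]
7. n4.tag = 2  [A₀.tag + A₀.idx - 28]
8. n4.fin = "wvrm"  ["w" ++ A₀.fin]
9. n5.off = "uv"  [terminal]
10. n6.idx = 3  [A₀.tag + 1]
11. n6.tag = 0  [A₀.idx * -2 + 16]
12. n6.fin = "uvwvrm"  [h.off ++ A₀.fin]
13. n7.idx = 0  [A₀.tag * 2]
14. n7.tag = -6  [A₀.idx + A₀.tag - 9]
15. n7.fin = "uvwvrmp"  [A₀.fin ++ "p"]
16. n8.wid = "yn"  [terminal]
17. n7.live = -8  [len(A.fin) - 15]
18. n9.depth = 4  [A₀.idx * -2 + 10]
19. n9.fin = false  [A₁.live > -8]
20. n10.lab = 12  [terminal]
21. n11.wid = "yk"  [terminal]
22. n9.lim = "xv"  ["xv"]
23. n9.key = "ykz"  [e.wid ++ "z"]
24. n12.off = "vy"  [terminal]
25. n6.live = 22  [A₀.idx * -1 + 25]
26. n13.tag = 3  [terminal]
27. n4.live = 13  [A₁.live + A₀.idx - 17]
28. n3.live = 11  [A₀.idx + A₁.live - 31]
29. n0.mk = -1  [len(h₁.off) - 3]
30. n0.depth = true  [A.live > 10]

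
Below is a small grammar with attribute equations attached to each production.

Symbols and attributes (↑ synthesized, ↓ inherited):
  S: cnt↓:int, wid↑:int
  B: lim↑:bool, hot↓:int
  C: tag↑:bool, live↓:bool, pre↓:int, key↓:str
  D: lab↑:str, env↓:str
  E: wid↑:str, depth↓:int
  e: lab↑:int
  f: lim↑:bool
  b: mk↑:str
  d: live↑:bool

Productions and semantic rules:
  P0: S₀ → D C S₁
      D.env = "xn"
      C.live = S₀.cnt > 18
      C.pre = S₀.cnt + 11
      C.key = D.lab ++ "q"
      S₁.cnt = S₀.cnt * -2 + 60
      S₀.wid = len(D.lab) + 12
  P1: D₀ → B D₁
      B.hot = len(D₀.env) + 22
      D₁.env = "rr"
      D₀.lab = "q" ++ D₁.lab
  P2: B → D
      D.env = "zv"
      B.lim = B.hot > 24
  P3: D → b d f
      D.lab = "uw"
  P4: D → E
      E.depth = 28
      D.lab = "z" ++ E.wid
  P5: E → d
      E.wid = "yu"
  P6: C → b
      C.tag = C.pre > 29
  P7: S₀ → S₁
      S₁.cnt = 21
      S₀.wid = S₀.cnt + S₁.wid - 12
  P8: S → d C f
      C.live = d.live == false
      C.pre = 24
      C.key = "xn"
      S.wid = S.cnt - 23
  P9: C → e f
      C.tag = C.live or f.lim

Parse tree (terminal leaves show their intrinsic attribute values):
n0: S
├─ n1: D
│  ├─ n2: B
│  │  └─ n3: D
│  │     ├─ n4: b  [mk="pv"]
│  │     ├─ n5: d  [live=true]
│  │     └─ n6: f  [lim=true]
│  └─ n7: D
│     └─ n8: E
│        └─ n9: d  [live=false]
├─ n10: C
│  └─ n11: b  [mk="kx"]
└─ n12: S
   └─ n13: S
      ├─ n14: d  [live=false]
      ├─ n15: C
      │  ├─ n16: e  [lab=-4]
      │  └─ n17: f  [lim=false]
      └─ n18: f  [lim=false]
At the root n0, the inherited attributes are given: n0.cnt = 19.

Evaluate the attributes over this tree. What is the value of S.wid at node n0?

16

1. n0.cnt = 19  [given at root]
2. n1.env = "xn"  ["xn"]
3. n2.hot = 24  [len(D₀.env) + 22]
4. n3.env = "zv"  ["zv"]
5. n4.mk = "pv"  [terminal]
6. n5.live = true  [terminal]
7. n6.lim = true  [terminal]
8. n3.lab = "uw"  ["uw"]
9. n2.lim = false  [B.hot > 24]
10. n7.env = "rr"  ["rr"]
11. n8.depth = 28  [28]
12. n9.live = false  [terminal]
13. n8.wid = "yu"  ["yu"]
14. n7.lab = "zyu"  ["z" ++ E.wid]
15. n1.lab = "qzyu"  ["q" ++ D₁.lab]
16. n10.live = true  [S₀.cnt > 18]
17. n10.pre = 30  [S₀.cnt + 11]
18. n10.key = "qzyuq"  [D.lab ++ "q"]
19. n11.mk = "kx"  [terminal]
20. n10.tag = true  [C.pre > 29]
21. n12.cnt = 22  [S₀.cnt * -2 + 60]
22. n13.cnt = 21  [21]
23. n14.live = false  [terminal]
24. n15.live = true  [d.live == false]
25. n15.pre = 24  [24]
26. n15.key = "xn"  ["xn"]
27. n16.lab = -4  [terminal]
28. n17.lim = false  [terminal]
29. n15.tag = true  [C.live or f.lim]
30. n18.lim = false  [terminal]
31. n13.wid = -2  [S.cnt - 23]
32. n12.wid = 8  [S₀.cnt + S₁.wid - 12]
33. n0.wid = 16  [len(D.lab) + 12]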